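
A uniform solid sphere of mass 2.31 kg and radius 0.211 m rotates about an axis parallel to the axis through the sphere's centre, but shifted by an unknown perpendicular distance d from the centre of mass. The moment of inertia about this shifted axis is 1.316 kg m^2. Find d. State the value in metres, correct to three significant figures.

0.743

About the centre-of-mass axis, I_cm = (2/5)MR² = (2/5)(2.31)(0.211)² = 0.041137 kg m^2.
Parallel axis theorem: I = I_cm + Md², so Md² = 1.316 − 0.041137 = 1.2749 kg m^2.
d = √(1.2749 / 2.31) = 0.74289 m.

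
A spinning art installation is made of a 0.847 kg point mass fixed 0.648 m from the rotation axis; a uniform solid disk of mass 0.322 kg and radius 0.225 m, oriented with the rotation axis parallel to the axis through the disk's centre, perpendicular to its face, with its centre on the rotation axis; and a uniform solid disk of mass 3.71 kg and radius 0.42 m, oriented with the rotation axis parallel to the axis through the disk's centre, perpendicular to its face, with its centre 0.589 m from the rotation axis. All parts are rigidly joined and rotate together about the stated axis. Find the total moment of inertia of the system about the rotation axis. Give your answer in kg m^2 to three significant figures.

Point mass: I_cm = 0; centre at d = 0.648 m, so the parallel axis theorem gives I = 0 + (0.847)(0.648)² = 0.35566 kg m^2.
Solid disk: I_cm = (1/2)MR² = (1/2)(0.322)(0.225)² = 0.0081506 kg m^2; axis through the centre, so I = 0.0081506 kg m^2.
Solid disk: I_cm = (1/2)MR² = (1/2)(3.71)(0.42)² = 0.32722 kg m^2; centre at d = 0.589 m, so the parallel axis theorem gives I = 0.32722 + (3.71)(0.589)² = 1.6143 kg m^2.
Total I = 0.35566 + 0.0081506 + 1.6143 = 1.9781 kg m^2.

1.98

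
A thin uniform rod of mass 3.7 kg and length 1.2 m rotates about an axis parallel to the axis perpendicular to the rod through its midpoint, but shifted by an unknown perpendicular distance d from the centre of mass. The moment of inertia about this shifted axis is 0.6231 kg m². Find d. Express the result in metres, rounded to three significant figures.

About the centre-of-mass axis, I_cm = (1/12)ML² = (1/12)(3.7)(1.2)² = 0.444 kg m².
Parallel axis theorem: I = I_cm + Md², so Md² = 0.6231 − 0.444 = 0.1791 kg m².
d = √(0.1791 / 3.7) = 0.22001 m.

0.220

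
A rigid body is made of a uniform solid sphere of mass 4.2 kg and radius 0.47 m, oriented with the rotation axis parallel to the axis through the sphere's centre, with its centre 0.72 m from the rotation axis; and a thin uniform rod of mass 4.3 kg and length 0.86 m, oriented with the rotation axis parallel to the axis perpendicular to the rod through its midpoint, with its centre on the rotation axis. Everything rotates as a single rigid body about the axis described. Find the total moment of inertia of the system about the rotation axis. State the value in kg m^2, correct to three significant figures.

2.81

Solid sphere: I_cm = (2/5)MR² = (2/5)(4.2)(0.47)² = 0.37111 kg m^2; centre at d = 0.72 m, so I = I_cm + Md² gives I = 0.37111 + (4.2)(0.72)² = 2.5484 kg m^2.
Thin rod: I_cm = (1/12)ML² = (1/12)(4.3)(0.86)² = 0.26502 kg m^2; axis through the centre, so I = 0.26502 kg m^2.
Total I = 2.5484 + 0.26502 = 2.8134 kg m^2.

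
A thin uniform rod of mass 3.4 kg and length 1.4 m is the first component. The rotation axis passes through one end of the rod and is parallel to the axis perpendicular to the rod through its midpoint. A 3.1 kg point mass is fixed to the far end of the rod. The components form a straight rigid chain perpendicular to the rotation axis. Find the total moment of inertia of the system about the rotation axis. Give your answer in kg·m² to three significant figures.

8.30

Thin rod: I_cm = (1/12)ML² = (1/12)(3.4)(1.4)² = 0.55533 kg·m²; centre at d = 0.7 m, so the parallel axis theorem gives I = 0.55533 + (3.4)(0.7)² = 2.2213 kg·m².
Point mass: I_cm = 0; centre at d = 0.7 + 0.7 = 1.4 m, so the parallel axis theorem gives I = 0 + (3.1)(1.4)² = 6.076 kg·m².
Total I = 2.2213 + 6.076 = 8.2973 kg·m².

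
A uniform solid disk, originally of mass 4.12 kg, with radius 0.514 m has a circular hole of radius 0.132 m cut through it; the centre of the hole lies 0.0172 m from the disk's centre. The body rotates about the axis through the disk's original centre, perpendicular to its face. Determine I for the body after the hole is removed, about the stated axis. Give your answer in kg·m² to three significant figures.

Unpierced body about its centre: I₀ = (1/2)MR² = (1/2)(4.12)(0.514)² = 0.54424 kg·m².
The removed disk has mass m = M·(r/R)² = (4.12)(0.132/0.514)² = 0.27172 kg (same uniform areal density).
Its moment of inertia about the rotation axis (parallel-axis theorem): I_hole = (1/2)mr² + md² = (1/2)(0.27172)(0.132)² + (0.27172)(0.0172)² = 0.0024476 kg·m².
Treating the hole as negative mass, I = I₀ − I_hole = 0.54424 − 0.0024476 = 0.5418 kg·m².

0.542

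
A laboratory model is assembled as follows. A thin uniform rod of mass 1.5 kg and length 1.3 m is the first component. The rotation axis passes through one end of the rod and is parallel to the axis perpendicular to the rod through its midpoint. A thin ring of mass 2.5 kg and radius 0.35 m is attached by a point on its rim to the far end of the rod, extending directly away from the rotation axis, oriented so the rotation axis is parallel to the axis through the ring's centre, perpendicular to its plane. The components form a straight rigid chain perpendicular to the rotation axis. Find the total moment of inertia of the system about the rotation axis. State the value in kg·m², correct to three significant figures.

Thin rod: I_cm = (1/12)ML² = (1/12)(1.5)(1.3)² = 0.21125 kg·m²; centre at d = 0.65 m, so the parallel axis theorem gives I = 0.21125 + (1.5)(0.65)² = 0.845 kg·m².
Thin ring: I_cm = MR² = (2.5)(0.35)² = 0.30625 kg·m²; centre at d = 0.65 + 0.65 + 0.35 = 1.65 m, so the parallel axis theorem gives I = 0.30625 + (2.5)(1.65)² = 7.1125 kg·m².
Total I = 0.845 + 7.1125 = 7.9575 kg·m².

7.96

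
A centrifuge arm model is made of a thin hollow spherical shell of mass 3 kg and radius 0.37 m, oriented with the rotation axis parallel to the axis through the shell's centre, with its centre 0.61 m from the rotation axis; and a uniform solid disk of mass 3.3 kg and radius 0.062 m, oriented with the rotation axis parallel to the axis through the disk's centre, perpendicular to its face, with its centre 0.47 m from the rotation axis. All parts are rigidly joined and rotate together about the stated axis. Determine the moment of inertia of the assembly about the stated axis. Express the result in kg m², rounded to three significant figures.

2.13

Spherical shell: I_cm = (2/3)MR² = (2/3)(3)(0.37)² = 0.2738 kg m²; centre at d = 0.61 m, so the parallel axis theorem gives I = 0.2738 + (3)(0.61)² = 1.3901 kg m².
Solid disk: I_cm = (1/2)MR² = (1/2)(3.3)(0.062)² = 0.0063426 kg m²; centre at d = 0.47 m, so the parallel axis theorem gives I = 0.0063426 + (3.3)(0.47)² = 0.73531 kg m².
Total I = 1.3901 + 0.73531 = 2.1254 kg m².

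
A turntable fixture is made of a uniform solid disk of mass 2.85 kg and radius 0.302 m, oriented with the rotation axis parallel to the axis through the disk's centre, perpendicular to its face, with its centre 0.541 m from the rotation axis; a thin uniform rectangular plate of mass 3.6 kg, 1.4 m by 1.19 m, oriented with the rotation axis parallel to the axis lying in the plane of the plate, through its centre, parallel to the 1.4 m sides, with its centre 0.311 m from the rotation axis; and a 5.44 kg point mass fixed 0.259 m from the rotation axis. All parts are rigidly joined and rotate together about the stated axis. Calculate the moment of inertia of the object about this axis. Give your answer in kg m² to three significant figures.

2.10

Solid disk: I_cm = (1/2)MR² = (1/2)(2.85)(0.302)² = 0.12997 kg m²; centre at d = 0.541 m, so I = I_cm + Md² gives I = 0.12997 + (2.85)(0.541)² = 0.96411 kg m².
Rectangular plate: I_cm = (1/12)Mb² = (1/12)(3.6)(1.19)² = 0.42483 kg m²; centre at d = 0.311 m, so I = I_cm + Md² gives I = 0.42483 + (3.6)(0.311)² = 0.77303 kg m².
Point mass: I_cm = 0; centre at d = 0.259 m, so I = I_cm + Md² gives I = 0 + (5.44)(0.259)² = 0.36492 kg m².
Total I = 0.96411 + 0.77303 + 0.36492 = 2.1021 kg m².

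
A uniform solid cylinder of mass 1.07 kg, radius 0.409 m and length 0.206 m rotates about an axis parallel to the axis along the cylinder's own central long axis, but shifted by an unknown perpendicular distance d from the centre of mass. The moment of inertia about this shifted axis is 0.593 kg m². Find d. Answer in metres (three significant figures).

0.686

About the centre-of-mass axis, I_cm = (1/2)MR² = (1/2)(1.07)(0.409)² = 0.089495 kg m².
Parallel axis theorem: I = I_cm + Md², so Md² = 0.593 − 0.089495 = 0.5035 kg m².
d = √(0.5035 / 1.07) = 0.68598 m.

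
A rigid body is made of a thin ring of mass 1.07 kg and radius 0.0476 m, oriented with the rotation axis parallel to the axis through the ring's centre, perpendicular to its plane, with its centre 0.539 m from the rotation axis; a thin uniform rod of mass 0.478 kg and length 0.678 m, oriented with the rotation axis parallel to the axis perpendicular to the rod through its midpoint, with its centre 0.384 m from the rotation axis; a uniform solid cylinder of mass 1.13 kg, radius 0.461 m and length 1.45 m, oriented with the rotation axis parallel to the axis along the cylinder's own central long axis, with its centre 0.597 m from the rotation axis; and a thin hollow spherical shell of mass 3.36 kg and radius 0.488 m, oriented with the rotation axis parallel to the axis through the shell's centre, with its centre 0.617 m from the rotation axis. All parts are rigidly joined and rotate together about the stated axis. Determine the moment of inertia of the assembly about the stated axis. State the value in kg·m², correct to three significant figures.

Thin ring: I_cm = MR² = (1.07)(0.0476)² = 0.0024244 kg·m²; centre at d = 0.539 m, so I = I_cm + Md² gives I = 0.0024244 + (1.07)(0.539)² = 0.31328 kg·m².
Thin rod: I_cm = (1/12)ML² = (1/12)(0.478)(0.678)² = 0.018311 kg·m²; centre at d = 0.384 m, so I = I_cm + Md² gives I = 0.018311 + (0.478)(0.384)² = 0.088795 kg·m².
Solid cylinder: I_cm = (1/2)MR² = (1/2)(1.13)(0.461)² = 0.12007 kg·m²; centre at d = 0.597 m, so I = I_cm + Md² gives I = 0.12007 + (1.13)(0.597)² = 0.52282 kg·m².
Spherical shell: I_cm = (2/3)MR² = (2/3)(3.36)(0.488)² = 0.53344 kg·m²; centre at d = 0.617 m, so I = I_cm + Md² gives I = 0.53344 + (3.36)(0.617)² = 1.8126 kg·m².
Total I = 0.31328 + 0.088795 + 0.52282 + 1.8126 = 2.7375 kg·m².

2.74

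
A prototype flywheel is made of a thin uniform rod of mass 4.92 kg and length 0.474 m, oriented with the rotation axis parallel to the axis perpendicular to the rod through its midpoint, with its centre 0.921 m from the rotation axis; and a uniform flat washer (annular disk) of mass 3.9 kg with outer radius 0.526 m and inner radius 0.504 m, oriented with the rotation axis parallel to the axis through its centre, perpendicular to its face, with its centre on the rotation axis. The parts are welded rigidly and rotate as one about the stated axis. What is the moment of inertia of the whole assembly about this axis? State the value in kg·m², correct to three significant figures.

Thin rod: I_cm = (1/12)ML² = (1/12)(4.92)(0.474)² = 0.092117 kg·m²; centre at d = 0.921 m, so I = I_cm + Md² gives I = 0.092117 + (4.92)(0.921)² = 4.2655 kg·m².
Annular disk: I_cm = (1/2)M(R²+r²) = (1/2)(3.9)[(0.526)² + (0.504)²] = 1.0348 kg·m²; axis through the centre, so I = 1.0348 kg·m².
Total I = 4.2655 + 1.0348 = 5.3003 kg·m².

5.30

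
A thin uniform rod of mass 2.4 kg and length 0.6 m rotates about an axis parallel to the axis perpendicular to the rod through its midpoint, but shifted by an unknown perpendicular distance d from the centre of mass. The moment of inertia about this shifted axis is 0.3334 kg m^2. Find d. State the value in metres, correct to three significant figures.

About the centre-of-mass axis, I_cm = (1/12)ML² = (1/12)(2.4)(0.6)² = 0.072 kg m^2.
Parallel axis theorem: I = I_cm + Md², so Md² = 0.3334 − 0.072 = 0.2614 kg m^2.
d = √(0.2614 / 2.4) = 0.33003 m.

0.330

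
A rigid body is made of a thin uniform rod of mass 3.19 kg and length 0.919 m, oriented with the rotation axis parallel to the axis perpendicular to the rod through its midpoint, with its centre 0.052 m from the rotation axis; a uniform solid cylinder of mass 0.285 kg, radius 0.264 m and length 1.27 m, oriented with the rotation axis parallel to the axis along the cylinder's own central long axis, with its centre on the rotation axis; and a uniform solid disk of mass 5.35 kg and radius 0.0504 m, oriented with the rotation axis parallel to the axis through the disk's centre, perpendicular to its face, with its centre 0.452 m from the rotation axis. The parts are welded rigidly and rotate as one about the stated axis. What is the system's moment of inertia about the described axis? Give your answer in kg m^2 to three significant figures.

Thin rod: I_cm = (1/12)ML² = (1/12)(3.19)(0.919)² = 0.22451 kg m^2; centre at d = 0.052 m, so I = I_cm + Md² gives I = 0.22451 + (3.19)(0.052)² = 0.23314 kg m^2.
Solid cylinder: I_cm = (1/2)MR² = (1/2)(0.285)(0.264)² = 0.0099317 kg m^2; axis through the centre, so I = 0.0099317 kg m^2.
Solid disk: I_cm = (1/2)MR² = (1/2)(5.35)(0.0504)² = 0.0067949 kg m^2; centre at d = 0.452 m, so I = I_cm + Md² gives I = 0.0067949 + (5.35)(0.452)² = 1.0998 kg m^2.
Total I = 0.23314 + 0.0099317 + 1.0998 = 1.3429 kg m^2.

1.34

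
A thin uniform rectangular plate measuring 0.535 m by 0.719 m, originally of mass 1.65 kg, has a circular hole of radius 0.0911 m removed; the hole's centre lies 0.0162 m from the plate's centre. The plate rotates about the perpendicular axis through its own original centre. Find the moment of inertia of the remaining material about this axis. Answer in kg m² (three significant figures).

0.110

Unpierced body about its centre: I₀ = (1/12)M(a²+b²) = (1/12)(1.65)[(0.535)² + (0.719)²] = 0.11044 kg m².
The removed disk has mass m = M·πr²/(ab) = (1.65)·π(0.0911)²/(0.535·0.719) = 0.11184 kg (same uniform areal density).
Its moment of inertia about the rotation axis (parallel-axis theorem): I_hole = (1/2)mr² + md² = (1/2)(0.11184)(0.0911)² + (0.11184)(0.0162)² = 0.00049343 kg m².
Treating the hole as negative mass, I = I₀ − I_hole = 0.11044 − 0.00049343 = 0.10994 kg m².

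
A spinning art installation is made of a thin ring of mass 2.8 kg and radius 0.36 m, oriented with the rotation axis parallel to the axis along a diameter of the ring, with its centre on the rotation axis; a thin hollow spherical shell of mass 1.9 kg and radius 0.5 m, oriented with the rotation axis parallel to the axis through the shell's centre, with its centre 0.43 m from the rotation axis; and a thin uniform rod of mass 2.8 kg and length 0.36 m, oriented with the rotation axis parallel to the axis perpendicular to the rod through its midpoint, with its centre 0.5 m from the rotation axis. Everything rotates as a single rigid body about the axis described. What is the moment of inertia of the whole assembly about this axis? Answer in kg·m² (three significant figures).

Thin ring: I_cm = (1/2)MR² = (1/2)(2.8)(0.36)² = 0.18144 kg·m²; axis through the centre, so I = 0.18144 kg·m².
Spherical shell: I_cm = (2/3)MR² = (2/3)(1.9)(0.5)² = 0.31667 kg·m²; centre at d = 0.43 m, so I = I_cm + Md² gives I = 0.31667 + (1.9)(0.43)² = 0.66798 kg·m².
Thin rod: I_cm = (1/12)ML² = (1/12)(2.8)(0.36)² = 0.03024 kg·m²; centre at d = 0.5 m, so I = I_cm + Md² gives I = 0.03024 + (2.8)(0.5)² = 0.73024 kg·m².
Total I = 0.18144 + 0.66798 + 0.73024 = 1.5797 kg·m².

1.58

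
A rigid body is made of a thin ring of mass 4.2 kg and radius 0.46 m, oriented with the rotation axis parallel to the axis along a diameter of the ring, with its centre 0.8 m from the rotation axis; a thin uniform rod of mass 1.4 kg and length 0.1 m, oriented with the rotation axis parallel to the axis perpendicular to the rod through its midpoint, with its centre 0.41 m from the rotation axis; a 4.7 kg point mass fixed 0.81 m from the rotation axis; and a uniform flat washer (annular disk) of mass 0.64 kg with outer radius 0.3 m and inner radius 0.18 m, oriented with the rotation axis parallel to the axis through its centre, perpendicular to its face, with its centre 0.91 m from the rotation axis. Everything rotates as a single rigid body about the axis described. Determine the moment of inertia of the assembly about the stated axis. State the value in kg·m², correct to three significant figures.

Thin ring: I_cm = (1/2)MR² = (1/2)(4.2)(0.46)² = 0.44436 kg·m²; centre at d = 0.8 m, so I = I_cm + Md² gives I = 0.44436 + (4.2)(0.8)² = 3.1324 kg·m².
Thin rod: I_cm = (1/12)ML² = (1/12)(1.4)(0.1)² = 0.0011667 kg·m²; centre at d = 0.41 m, so I = I_cm + Md² gives I = 0.0011667 + (1.4)(0.41)² = 0.23651 kg·m².
Point mass: I_cm = 0; centre at d = 0.81 m, so I = I_cm + Md² gives I = 0 + (4.7)(0.81)² = 3.0837 kg·m².
Annular disk: I_cm = (1/2)M(R²+r²) = (1/2)(0.64)[(0.3)² + (0.18)²] = 0.039168 kg·m²; centre at d = 0.91 m, so I = I_cm + Md² gives I = 0.039168 + (0.64)(0.91)² = 0.56915 kg·m².
Total I = 3.1324 + 0.23651 + 3.0837 + 0.56915 = 7.0217 kg·m².

7.02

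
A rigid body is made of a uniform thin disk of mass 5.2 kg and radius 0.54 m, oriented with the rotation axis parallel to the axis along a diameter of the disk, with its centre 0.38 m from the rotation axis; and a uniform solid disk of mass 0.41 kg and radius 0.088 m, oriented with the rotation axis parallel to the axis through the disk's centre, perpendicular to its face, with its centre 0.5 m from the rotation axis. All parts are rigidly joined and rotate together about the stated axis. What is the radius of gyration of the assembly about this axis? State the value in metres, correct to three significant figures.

Thin disk: I_cm = (1/4)MR² = (1/4)(5.2)(0.54)² = 0.37908 kg·m²; centre at d = 0.38 m, so the parallel axis theorem gives I = 0.37908 + (5.2)(0.38)² = 1.13 kg·m².
Solid disk: I_cm = (1/2)MR² = (1/2)(0.41)(0.088)² = 0.0015875 kg·m²; centre at d = 0.5 m, so the parallel axis theorem gives I = 0.0015875 + (0.41)(0.5)² = 0.10409 kg·m².
Total I = 1.234 kg·m²; total mass M = 5.61 kg.
k = √(I/M) = √(1.234/5.61) = 0.46901 m.

0.469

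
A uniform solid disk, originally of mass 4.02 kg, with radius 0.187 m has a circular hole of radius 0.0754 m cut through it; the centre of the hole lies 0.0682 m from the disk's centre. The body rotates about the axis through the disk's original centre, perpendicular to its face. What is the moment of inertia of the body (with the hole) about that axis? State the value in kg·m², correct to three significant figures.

0.0654

Unpierced body about its centre: I₀ = (1/2)MR² = (1/2)(4.02)(0.187)² = 0.070288 kg·m².
The removed disk has mass m = M·(r/R)² = (4.02)(0.0754/0.187)² = 0.65356 kg (same uniform areal density).
Its moment of inertia about the rotation axis (parallel-axis theorem): I_hole = (1/2)mr² + md² = (1/2)(0.65356)(0.0754)² + (0.65356)(0.0682)² = 0.0048977 kg·m².
Treating the hole as negative mass, I = I₀ − I_hole = 0.070288 − 0.0048977 = 0.06539 kg·m².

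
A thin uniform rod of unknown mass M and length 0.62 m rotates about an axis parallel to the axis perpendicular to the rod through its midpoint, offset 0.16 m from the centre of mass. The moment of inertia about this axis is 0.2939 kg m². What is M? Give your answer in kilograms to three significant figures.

5.10

I = I_cm + Md² = (1/12)ML² + Md² = M·[0.0833333·(0.62)² + (0.16)²] = M·0.057633.
So M = 0.2939 / 0.057633 = 5.0995 kg.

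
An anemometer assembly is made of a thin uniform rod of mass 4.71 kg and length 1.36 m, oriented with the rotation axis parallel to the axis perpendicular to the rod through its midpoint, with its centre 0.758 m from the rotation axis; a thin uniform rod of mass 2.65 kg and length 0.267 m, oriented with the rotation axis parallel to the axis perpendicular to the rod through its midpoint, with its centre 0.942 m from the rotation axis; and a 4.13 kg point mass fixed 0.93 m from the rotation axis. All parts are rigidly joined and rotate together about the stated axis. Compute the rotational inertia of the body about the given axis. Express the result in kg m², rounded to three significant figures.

Thin rod: I_cm = (1/12)ML² = (1/12)(4.71)(1.36)² = 0.72597 kg m²; centre at d = 0.758 m, so I = I_cm + Md² gives I = 0.72597 + (4.71)(0.758)² = 3.4322 kg m².
Thin rod: I_cm = (1/12)ML² = (1/12)(2.65)(0.267)² = 0.015743 kg m²; centre at d = 0.942 m, so I = I_cm + Md² gives I = 0.015743 + (2.65)(0.942)² = 2.3673 kg m².
Point mass: I_cm = 0; centre at d = 0.93 m, so I = I_cm + Md² gives I = 0 + (4.13)(0.93)² = 3.572 kg m².
Total I = 3.4322 + 2.3673 + 3.572 = 9.3715 kg m².

9.37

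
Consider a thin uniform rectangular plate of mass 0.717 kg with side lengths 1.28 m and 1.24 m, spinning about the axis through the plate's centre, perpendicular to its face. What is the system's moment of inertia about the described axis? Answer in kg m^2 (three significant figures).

0.190

I_cm = (1/12)M(a²+b²) = (1/12)(0.717)[(1.28)² + (1.24)²] = 0.18977 kg m^2; axis through the centre, so I = 0.18977 kg m^2.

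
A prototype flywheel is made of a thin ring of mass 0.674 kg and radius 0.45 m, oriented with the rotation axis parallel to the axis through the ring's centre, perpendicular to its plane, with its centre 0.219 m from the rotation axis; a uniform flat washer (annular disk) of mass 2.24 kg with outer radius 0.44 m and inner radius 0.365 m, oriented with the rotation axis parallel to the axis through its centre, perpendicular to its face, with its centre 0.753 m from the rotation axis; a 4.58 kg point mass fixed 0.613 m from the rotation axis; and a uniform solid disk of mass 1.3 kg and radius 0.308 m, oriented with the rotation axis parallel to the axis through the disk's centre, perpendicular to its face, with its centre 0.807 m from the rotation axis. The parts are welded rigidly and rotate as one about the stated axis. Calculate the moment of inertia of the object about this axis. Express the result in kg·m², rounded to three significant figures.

4.43

Thin ring: I_cm = MR² = (0.674)(0.45)² = 0.13649 kg·m²; centre at d = 0.219 m, so I = I_cm + Md² gives I = 0.13649 + (0.674)(0.219)² = 0.16881 kg·m².
Annular disk: I_cm = (1/2)M(R²+r²) = (1/2)(2.24)[(0.44)² + (0.365)²] = 0.36604 kg·m²; centre at d = 0.753 m, so I = I_cm + Md² gives I = 0.36604 + (2.24)(0.753)² = 1.6361 kg·m².
Point mass: I_cm = 0; centre at d = 0.613 m, so I = I_cm + Md² gives I = 0 + (4.58)(0.613)² = 1.721 kg·m².
Solid disk: I_cm = (1/2)MR² = (1/2)(1.3)(0.308)² = 0.061662 kg·m²; centre at d = 0.807 m, so I = I_cm + Md² gives I = 0.061662 + (1.3)(0.807)² = 0.90829 kg·m².
Total I = 0.16881 + 1.6361 + 1.721 + 0.90829 = 4.4343 kg·m².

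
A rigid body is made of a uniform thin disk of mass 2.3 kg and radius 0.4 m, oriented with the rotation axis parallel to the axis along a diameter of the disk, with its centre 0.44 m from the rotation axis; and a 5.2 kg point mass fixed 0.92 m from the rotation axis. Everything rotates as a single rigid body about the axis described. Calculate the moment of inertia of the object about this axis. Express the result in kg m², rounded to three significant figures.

Thin disk: I_cm = (1/4)MR² = (1/4)(2.3)(0.4)² = 0.092 kg m²; centre at d = 0.44 m, so the parallel axis theorem gives I = 0.092 + (2.3)(0.44)² = 0.53728 kg m².
Point mass: I_cm = 0; centre at d = 0.92 m, so the parallel axis theorem gives I = 0 + (5.2)(0.92)² = 4.4013 kg m².
Total I = 0.53728 + 4.4013 = 4.9386 kg m².

4.94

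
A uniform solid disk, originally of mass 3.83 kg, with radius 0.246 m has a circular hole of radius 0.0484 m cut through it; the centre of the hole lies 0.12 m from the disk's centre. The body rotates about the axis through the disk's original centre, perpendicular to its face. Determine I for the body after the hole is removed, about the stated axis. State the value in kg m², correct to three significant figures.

0.114

Unpierced body about its centre: I₀ = (1/2)MR² = (1/2)(3.83)(0.246)² = 0.11589 kg m².
The removed disk has mass m = M·(r/R)² = (3.83)(0.0484/0.246)² = 0.14826 kg (same uniform areal density).
Its moment of inertia about the rotation axis (parallel-axis theorem): I_hole = (1/2)mr² + md² = (1/2)(0.14826)(0.0484)² + (0.14826)(0.12)² = 0.0023086 kg m².
Treating the hole as negative mass, I = I₀ − I_hole = 0.11589 − 0.0023086 = 0.11358 kg m².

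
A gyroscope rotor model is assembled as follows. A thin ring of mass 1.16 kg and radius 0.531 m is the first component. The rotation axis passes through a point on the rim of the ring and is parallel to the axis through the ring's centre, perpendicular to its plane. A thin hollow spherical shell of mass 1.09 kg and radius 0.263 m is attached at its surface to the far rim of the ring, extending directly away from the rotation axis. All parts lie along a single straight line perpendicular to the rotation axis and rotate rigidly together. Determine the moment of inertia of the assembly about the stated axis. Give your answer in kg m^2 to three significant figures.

2.62

Thin ring: I_cm = MR² = (1.16)(0.531)² = 0.32707 kg m^2; centre at d = 0.531 m, so I = I_cm + Md² gives I = 0.32707 + (1.16)(0.531)² = 0.65415 kg m^2.
Spherical shell: I_cm = (2/3)MR² = (2/3)(1.09)(0.263)² = 0.050263 kg m^2; centre at d = 0.531 + 0.531 + 0.263 = 1.325 m, so I = I_cm + Md² gives I = 0.050263 + (1.09)(1.325)² = 1.9639 kg m^2.
Total I = 0.65415 + 1.9639 = 2.618 kg m^2.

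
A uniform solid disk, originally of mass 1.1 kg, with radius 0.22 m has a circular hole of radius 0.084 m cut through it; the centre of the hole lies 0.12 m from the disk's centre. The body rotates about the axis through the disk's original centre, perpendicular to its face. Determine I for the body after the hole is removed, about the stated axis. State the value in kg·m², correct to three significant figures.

Unpierced body about its centre: I₀ = (1/2)MR² = (1/2)(1.1)(0.22)² = 0.02662 kg·m².
The removed disk has mass m = M·(r/R)² = (1.1)(0.084/0.22)² = 0.16036 kg (same uniform areal density).
Its moment of inertia about the rotation axis (parallel-axis theorem): I_hole = (1/2)mr² + md² = (1/2)(0.16036)(0.084)² + (0.16036)(0.12)² = 0.002875 kg·m².
Treating the hole as negative mass, I = I₀ − I_hole = 0.02662 − 0.002875 = 0.023745 kg·m².

0.0237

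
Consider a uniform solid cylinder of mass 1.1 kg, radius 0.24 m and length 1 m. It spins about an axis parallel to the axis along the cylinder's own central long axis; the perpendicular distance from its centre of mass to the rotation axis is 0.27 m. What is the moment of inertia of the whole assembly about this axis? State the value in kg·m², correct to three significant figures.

0.112

I_cm = (1/2)MR² = (1/2)(1.1)(0.24)² = 0.03168 kg·m²; centre at d = 0.27 m, so I = I_cm + Md² gives I = 0.03168 + (1.1)(0.27)² = 0.11187 kg·m².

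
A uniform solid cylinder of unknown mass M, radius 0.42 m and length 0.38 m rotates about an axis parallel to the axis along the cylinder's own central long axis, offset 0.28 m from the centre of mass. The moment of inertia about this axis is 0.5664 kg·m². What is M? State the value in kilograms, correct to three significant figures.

I = I_cm + Md² = (1/2)MR² + Md² = M·[0.5·(0.42)² + (0.28)²] = M·0.1666.
So M = 0.5664 / 0.1666 = 3.3998 kg.

3.40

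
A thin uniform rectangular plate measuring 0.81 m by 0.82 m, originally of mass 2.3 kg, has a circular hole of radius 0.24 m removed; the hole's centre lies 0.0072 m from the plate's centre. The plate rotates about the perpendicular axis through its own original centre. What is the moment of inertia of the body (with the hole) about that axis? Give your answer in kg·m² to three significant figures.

0.237

Unpierced body about its centre: I₀ = (1/12)M(a²+b²) = (1/12)(2.3)[(0.81)² + (0.82)²] = 0.25463 kg·m².
The removed disk has mass m = M·πr²/(ab) = (2.3)·π(0.24)²/(0.81·0.82) = 0.62662 kg (same uniform areal density).
Its moment of inertia about the rotation axis (parallel-axis theorem): I_hole = (1/2)mr² + md² = (1/2)(0.62662)(0.24)² + (0.62662)(0.0072)² = 0.018079 kg·m².
Treating the hole as negative mass, I = I₀ − I_hole = 0.25463 − 0.018079 = 0.23655 kg·m².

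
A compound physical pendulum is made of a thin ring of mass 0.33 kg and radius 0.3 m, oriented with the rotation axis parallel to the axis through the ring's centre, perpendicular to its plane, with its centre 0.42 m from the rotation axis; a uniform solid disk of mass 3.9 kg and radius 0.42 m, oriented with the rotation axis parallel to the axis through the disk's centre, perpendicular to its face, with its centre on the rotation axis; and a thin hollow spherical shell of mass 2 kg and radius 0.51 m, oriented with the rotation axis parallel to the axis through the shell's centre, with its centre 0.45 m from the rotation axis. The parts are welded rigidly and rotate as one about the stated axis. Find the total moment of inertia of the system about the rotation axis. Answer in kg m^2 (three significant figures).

Thin ring: I_cm = MR² = (0.33)(0.3)² = 0.0297 kg m^2; centre at d = 0.42 m, so I = I_cm + Md² gives I = 0.0297 + (0.33)(0.42)² = 0.087912 kg m^2.
Solid disk: I_cm = (1/2)MR² = (1/2)(3.9)(0.42)² = 0.34398 kg m^2; axis through the centre, so I = 0.34398 kg m^2.
Spherical shell: I_cm = (2/3)MR² = (2/3)(2)(0.51)² = 0.3468 kg m^2; centre at d = 0.45 m, so I = I_cm + Md² gives I = 0.3468 + (2)(0.45)² = 0.7518 kg m^2.
Total I = 0.087912 + 0.34398 + 0.7518 = 1.1837 kg m^2.

1.18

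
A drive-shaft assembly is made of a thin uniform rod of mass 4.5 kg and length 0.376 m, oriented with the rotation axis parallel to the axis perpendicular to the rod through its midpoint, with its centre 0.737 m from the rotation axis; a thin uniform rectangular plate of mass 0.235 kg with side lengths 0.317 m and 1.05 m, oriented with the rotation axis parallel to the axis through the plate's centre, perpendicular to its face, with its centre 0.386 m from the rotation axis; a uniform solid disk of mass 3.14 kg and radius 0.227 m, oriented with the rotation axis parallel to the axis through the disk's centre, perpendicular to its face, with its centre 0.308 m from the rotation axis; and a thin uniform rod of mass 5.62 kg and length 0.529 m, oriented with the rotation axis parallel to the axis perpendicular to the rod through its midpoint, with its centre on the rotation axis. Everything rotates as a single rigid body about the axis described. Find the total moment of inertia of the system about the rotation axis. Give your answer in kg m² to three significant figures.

Thin rod: I_cm = (1/12)ML² = (1/12)(4.5)(0.376)² = 0.053016 kg m²; centre at d = 0.737 m, so I = I_cm + Md² gives I = 0.053016 + (4.5)(0.737)² = 2.4973 kg m².
Rectangular plate: I_cm = (1/12)M(a²+b²) = (1/12)(0.235)[(0.317)² + (1.05)²] = 0.023559 kg m²; centre at d = 0.386 m, so I = I_cm + Md² gives I = 0.023559 + (0.235)(0.386)² = 0.058573 kg m².
Solid disk: I_cm = (1/2)MR² = (1/2)(3.14)(0.227)² = 0.080901 kg m²; centre at d = 0.308 m, so I = I_cm + Md² gives I = 0.080901 + (3.14)(0.308)² = 0.37877 kg m².
Thin rod: I_cm = (1/12)ML² = (1/12)(5.62)(0.529)² = 0.13106 kg m²; axis through the centre, so I = 0.13106 kg m².
Total I = 2.4973 + 0.058573 + 0.37877 + 0.13106 = 3.0657 kg m².

3.07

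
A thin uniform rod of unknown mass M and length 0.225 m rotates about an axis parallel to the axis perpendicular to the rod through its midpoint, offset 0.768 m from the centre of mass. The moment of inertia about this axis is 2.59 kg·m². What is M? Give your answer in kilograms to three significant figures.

I = I_cm + Md² = (1/12)ML² + Md² = M·[0.0833333·(0.225)² + (0.768)²] = M·0.59404.
So M = 2.59 / 0.59404 = 4.36 kg.

4.36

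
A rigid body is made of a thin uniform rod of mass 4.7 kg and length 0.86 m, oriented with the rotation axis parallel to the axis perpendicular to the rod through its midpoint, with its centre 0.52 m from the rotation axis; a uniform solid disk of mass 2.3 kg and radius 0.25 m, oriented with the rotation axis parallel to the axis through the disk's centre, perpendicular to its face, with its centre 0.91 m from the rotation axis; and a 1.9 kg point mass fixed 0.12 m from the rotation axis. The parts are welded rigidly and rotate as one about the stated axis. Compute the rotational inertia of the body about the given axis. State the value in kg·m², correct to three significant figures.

3.56

Thin rod: I_cm = (1/12)ML² = (1/12)(4.7)(0.86)² = 0.28968 kg·m²; centre at d = 0.52 m, so I = I_cm + Md² gives I = 0.28968 + (4.7)(0.52)² = 1.5606 kg·m².
Solid disk: I_cm = (1/2)MR² = (1/2)(2.3)(0.25)² = 0.071875 kg·m²; centre at d = 0.91 m, so I = I_cm + Md² gives I = 0.071875 + (2.3)(0.91)² = 1.9765 kg·m².
Point mass: I_cm = 0; centre at d = 0.12 m, so I = I_cm + Md² gives I = 0 + (1.9)(0.12)² = 0.02736 kg·m².
Total I = 1.5606 + 1.9765 + 0.02736 = 3.5644 kg·m².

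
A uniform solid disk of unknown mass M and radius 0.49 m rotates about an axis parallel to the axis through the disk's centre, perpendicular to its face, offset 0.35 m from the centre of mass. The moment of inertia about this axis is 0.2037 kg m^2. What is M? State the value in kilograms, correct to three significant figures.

0.840

I = I_cm + Md² = (1/2)MR² + Md² = M·[0.5·(0.49)² + (0.35)²] = M·0.24255.
So M = 0.2037 / 0.24255 = 0.83983 kg.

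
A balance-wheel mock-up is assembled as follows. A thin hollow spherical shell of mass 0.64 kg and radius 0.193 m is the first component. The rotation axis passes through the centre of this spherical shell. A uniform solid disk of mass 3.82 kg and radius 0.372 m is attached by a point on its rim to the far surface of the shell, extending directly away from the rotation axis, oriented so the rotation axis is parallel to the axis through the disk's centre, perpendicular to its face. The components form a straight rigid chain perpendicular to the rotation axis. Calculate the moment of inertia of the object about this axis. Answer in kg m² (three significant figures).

1.50

Spherical shell: I_cm = (2/3)MR² = (2/3)(0.64)(0.193)² = 0.015893 kg m²; axis through the centre, so I = 0.015893 kg m².
Solid disk: I_cm = (1/2)MR² = (1/2)(3.82)(0.372)² = 0.26431 kg m²; centre at d = 0.193 + 0.372 = 0.565 m, so I = I_cm + Md² gives I = 0.26431 + (3.82)(0.565)² = 1.4838 kg m².
Total I = 0.015893 + 1.4838 = 1.4996 kg m².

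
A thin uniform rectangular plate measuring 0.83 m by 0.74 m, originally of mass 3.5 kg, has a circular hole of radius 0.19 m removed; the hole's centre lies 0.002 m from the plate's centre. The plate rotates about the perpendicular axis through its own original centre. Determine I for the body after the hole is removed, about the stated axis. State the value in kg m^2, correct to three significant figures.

0.349

Unpierced body about its centre: I₀ = (1/12)M(a²+b²) = (1/12)(3.5)[(0.83)² + (0.74)²] = 0.36065 kg m^2.
The removed disk has mass m = M·πr²/(ab) = (3.5)·π(0.19)²/(0.83·0.74) = 0.64627 kg (same uniform areal density).
Its moment of inertia about the rotation axis (parallel-axis theorem): I_hole = (1/2)mr² + md² = (1/2)(0.64627)(0.19)² + (0.64627)(0.002)² = 0.011668 kg m^2.
Treating the hole as negative mass, I = I₀ − I_hole = 0.36065 − 0.011668 = 0.34898 kg m^2.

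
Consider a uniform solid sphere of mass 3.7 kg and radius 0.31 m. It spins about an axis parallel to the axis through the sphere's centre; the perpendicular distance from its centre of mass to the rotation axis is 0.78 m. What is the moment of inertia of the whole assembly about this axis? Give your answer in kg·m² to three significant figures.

2.39

I_cm = (2/5)MR² = (2/5)(3.7)(0.31)² = 0.14223 kg·m²; centre at d = 0.78 m, so I = I_cm + Md² gives I = 0.14223 + (3.7)(0.78)² = 2.3933 kg·m².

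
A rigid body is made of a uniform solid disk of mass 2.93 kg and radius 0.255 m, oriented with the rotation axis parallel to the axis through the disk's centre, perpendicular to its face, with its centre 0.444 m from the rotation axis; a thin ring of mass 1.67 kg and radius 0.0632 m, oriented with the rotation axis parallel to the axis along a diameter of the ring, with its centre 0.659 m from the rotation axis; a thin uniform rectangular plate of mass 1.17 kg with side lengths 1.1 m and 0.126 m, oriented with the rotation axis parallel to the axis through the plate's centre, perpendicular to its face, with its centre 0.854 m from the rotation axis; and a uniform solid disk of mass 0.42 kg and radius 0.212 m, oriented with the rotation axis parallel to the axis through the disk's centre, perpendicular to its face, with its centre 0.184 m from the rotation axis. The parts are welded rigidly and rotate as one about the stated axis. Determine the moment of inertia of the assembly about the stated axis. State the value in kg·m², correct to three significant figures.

2.40

Solid disk: I_cm = (1/2)MR² = (1/2)(2.93)(0.255)² = 0.095262 kg·m²; centre at d = 0.444 m, so the parallel axis theorem gives I = 0.095262 + (2.93)(0.444)² = 0.67287 kg·m².
Thin ring: I_cm = (1/2)MR² = (1/2)(1.67)(0.0632)² = 0.0033352 kg·m²; centre at d = 0.659 m, so the parallel axis theorem gives I = 0.0033352 + (1.67)(0.659)² = 0.72858 kg·m².
Rectangular plate: I_cm = (1/12)M(a²+b²) = (1/12)(1.17)[(1.1)² + (0.126)²] = 0.11952 kg·m²; centre at d = 0.854 m, so the parallel axis theorem gives I = 0.11952 + (1.17)(0.854)² = 0.97282 kg·m².
Solid disk: I_cm = (1/2)MR² = (1/2)(0.42)(0.212)² = 0.0094382 kg·m²; centre at d = 0.184 m, so the parallel axis theorem gives I = 0.0094382 + (0.42)(0.184)² = 0.023658 kg·m².
Total I = 0.67287 + 0.72858 + 0.97282 + 0.023658 = 2.3979 kg·m².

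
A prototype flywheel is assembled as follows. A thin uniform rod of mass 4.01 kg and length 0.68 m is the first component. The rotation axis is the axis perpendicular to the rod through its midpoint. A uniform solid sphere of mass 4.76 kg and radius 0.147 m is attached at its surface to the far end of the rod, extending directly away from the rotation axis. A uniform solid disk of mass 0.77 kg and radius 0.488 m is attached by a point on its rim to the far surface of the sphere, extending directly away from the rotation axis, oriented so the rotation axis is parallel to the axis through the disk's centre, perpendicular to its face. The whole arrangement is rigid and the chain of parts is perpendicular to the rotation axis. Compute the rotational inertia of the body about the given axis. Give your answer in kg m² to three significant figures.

Thin rod: I_cm = (1/12)ML² = (1/12)(4.01)(0.68)² = 0.15452 kg m²; axis through the centre, so I = 0.15452 kg m².
Solid sphere: I_cm = (2/5)MR² = (2/5)(4.76)(0.147)² = 0.041144 kg m²; centre at d = 0.34 + 0.147 = 0.487 m, so the parallel axis theorem gives I = 0.041144 + (4.76)(0.487)² = 1.1701 kg m².
Solid disk: I_cm = (1/2)MR² = (1/2)(0.77)(0.488)² = 0.091685 kg m²; centre at d = 0.34 + 0.147 + 0.147 + 0.488 = 1.122 m, so the parallel axis theorem gives I = 0.091685 + (0.77)(1.122)² = 1.061 kg m².
Total I = 0.15452 + 1.1701 + 1.061 = 2.3856 kg m².

2.39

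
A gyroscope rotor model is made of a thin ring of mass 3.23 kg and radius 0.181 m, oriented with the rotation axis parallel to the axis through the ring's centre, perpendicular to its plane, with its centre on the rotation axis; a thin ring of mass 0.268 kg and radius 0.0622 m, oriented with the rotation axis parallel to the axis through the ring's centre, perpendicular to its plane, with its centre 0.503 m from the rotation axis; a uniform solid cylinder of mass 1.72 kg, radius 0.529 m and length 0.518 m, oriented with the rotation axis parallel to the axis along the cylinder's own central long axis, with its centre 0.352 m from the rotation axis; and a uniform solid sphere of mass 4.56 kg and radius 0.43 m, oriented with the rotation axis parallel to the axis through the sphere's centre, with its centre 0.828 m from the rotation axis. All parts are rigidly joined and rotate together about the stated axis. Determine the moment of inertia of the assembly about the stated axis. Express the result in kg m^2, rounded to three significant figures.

4.09

Thin ring: I_cm = MR² = (3.23)(0.181)² = 0.10582 kg m^2; axis through the centre, so I = 0.10582 kg m^2.
Thin ring: I_cm = MR² = (0.268)(0.0622)² = 0.0010368 kg m^2; centre at d = 0.503 m, so the parallel axis theorem gives I = 0.0010368 + (0.268)(0.503)² = 0.068843 kg m^2.
Solid cylinder: I_cm = (1/2)MR² = (1/2)(1.72)(0.529)² = 0.24066 kg m^2; centre at d = 0.352 m, so the parallel axis theorem gives I = 0.24066 + (1.72)(0.352)² = 0.45378 kg m^2.
Solid sphere: I_cm = (2/5)MR² = (2/5)(4.56)(0.43)² = 0.33726 kg m^2; centre at d = 0.828 m, so the parallel axis theorem gives I = 0.33726 + (4.56)(0.828)² = 3.4635 kg m^2.
Total I = 0.10582 + 0.068843 + 0.45378 + 3.4635 = 4.092 kg m^2.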